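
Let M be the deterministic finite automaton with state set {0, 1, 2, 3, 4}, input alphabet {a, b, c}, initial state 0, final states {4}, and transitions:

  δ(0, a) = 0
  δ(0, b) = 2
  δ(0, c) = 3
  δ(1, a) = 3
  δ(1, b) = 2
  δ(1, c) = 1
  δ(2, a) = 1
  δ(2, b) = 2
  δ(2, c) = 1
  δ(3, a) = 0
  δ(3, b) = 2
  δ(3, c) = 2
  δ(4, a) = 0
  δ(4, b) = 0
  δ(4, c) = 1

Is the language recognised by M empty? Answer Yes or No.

The states reachable from the start state are {0, 1, 2, 3}.
None of the accepting states {4} is reachable, so no string is accepted and L(M) = ∅.

Yes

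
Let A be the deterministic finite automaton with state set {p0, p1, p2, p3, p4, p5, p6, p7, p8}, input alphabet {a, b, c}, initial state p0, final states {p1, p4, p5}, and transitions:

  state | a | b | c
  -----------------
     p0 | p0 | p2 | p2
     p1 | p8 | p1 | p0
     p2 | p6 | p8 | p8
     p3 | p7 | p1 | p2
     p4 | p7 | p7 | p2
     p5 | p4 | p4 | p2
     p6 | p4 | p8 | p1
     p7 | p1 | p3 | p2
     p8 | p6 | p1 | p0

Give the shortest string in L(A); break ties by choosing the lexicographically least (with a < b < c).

baa

A breadth-first search from p0 reaches an accepting state first via the path p0 → p2 → p6 → p4 on input baa.
No string of length < 3 is accepted (BFS exhausts all shorter strings without reaching an accepting state), and baa is the lexicographically least accepting string of length 3.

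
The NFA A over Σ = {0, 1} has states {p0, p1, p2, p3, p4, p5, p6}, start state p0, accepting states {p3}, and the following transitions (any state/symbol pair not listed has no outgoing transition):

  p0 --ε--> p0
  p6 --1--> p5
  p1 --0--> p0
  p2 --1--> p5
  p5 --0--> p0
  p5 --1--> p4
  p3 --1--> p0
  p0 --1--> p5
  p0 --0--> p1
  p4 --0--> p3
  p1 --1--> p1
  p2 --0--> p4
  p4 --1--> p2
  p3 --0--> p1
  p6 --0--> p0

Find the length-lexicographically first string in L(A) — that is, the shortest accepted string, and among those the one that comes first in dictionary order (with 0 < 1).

110

A breadth-first search from p0 reaches an accepting state first via the path p0 → p5 → p4 → p3 on input 110.
No string of length < 3 is accepted (BFS exhausts all shorter strings without reaching an accepting state), and 110 is the lexicographically least accepting string of length 3.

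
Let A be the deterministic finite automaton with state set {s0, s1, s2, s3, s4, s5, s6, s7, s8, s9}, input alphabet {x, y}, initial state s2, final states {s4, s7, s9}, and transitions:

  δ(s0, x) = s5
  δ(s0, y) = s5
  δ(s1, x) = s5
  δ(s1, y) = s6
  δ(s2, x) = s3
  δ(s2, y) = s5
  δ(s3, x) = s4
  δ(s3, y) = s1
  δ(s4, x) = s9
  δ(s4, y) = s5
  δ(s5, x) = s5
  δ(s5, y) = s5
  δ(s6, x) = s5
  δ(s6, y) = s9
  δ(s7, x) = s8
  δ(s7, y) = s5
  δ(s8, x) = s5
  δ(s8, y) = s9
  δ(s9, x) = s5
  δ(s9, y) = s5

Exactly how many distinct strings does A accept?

3

The useful subgraph on states {s1, s2, s3, s4, s6, s9} is acyclic, so L(A) is finite; the longest accepting path visits 5 useful states, giving maximum string length 4.
Counting accepting paths from s2 by length: 1 of length 2, 1 of length 3, 1 of length 4. Total 3.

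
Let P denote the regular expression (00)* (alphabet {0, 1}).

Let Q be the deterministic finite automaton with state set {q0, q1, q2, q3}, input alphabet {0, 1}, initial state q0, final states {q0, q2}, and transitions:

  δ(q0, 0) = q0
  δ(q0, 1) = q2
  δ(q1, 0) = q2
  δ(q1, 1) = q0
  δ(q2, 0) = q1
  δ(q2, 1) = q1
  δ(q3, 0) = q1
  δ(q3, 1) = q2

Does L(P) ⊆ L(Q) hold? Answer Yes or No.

Yes

Converting the expression P to a DFA (subset construction, then merging equivalent states) gives the minimal DFA with states {p0, p1, p2}, start state p0, accepting states {p0} and transitions p0: 0→p1, 1→p2; p1: 0→p0, 1→p2; p2: 0→p2, 1→p2.
Exploring the product automaton P × Q from the start pair (p0, q0), following both machines on each input symbol, reaches 5 state pairs: (p0, q0), (p1, q0), (p2, q2), (p2, q1), (p2, q0).
P accepts in {p0} and Q accepts in {q0, q2}. The reachable pairs whose P-component is accepting are (p0, q0); in each of them the Q-component is accepting too, so the product for L(P) \ L(Q) (P-component accepting, Q-component rejecting) has no reachable accepting pair and the difference is empty.
Hence every string in L(P) is also in L(Q).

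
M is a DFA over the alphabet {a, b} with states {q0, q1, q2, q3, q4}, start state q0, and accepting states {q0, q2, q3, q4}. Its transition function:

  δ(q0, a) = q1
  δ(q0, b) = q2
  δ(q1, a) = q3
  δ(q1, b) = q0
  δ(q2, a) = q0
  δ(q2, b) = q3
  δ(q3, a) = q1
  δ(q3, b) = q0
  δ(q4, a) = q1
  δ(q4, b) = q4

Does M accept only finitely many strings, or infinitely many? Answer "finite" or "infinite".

State q0 is reachable from the start and can reach an accepting state, and it lies on the cycle q0 → q1 → q0.
Traversing that cycle any number of times yields accepted strings of unbounded length, so the language is infinite.

infinite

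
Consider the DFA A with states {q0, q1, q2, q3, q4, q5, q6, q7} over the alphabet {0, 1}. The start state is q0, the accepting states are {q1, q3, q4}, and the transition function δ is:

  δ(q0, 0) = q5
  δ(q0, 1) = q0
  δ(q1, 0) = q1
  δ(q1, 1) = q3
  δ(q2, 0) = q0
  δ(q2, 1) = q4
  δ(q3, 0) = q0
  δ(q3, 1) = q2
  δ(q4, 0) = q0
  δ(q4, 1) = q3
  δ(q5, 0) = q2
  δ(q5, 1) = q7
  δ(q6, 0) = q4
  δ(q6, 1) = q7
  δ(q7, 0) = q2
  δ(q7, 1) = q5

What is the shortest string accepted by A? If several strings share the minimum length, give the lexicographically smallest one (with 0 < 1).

001

A breadth-first search from q0 reaches an accepting state first via the path q0 → q5 → q2 → q4 on input 001.
No string of length < 3 is accepted (BFS exhausts all shorter strings without reaching an accepting state), and 001 is the lexicographically least accepting string of length 3.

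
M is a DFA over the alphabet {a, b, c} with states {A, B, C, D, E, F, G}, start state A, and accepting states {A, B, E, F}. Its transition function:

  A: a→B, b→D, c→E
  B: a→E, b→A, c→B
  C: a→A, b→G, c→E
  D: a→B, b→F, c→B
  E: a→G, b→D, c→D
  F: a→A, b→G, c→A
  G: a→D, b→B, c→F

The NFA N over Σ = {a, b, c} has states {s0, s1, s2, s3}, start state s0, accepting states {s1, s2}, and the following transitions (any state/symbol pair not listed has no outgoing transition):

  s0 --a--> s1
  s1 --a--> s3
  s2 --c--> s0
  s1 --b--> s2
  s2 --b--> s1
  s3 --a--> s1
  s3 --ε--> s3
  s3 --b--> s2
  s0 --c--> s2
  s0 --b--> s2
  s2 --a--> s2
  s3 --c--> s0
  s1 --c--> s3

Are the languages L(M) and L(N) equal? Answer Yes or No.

No

The empty string ε is accepted by M but rejected by N.
So L(M) ≠ L(N).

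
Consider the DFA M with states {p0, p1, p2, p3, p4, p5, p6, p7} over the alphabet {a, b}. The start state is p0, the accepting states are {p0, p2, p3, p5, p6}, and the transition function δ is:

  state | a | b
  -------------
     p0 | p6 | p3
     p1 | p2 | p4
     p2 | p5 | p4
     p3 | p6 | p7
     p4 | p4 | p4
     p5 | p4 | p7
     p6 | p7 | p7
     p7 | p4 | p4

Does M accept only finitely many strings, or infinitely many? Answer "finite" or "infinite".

finite

The useful states (reachable from p0 and able to reach an accepting state) are {p0, p3, p6}.
Restricted to these states the transition graph has no cycle, so every accepting path has bounded length and L is finite.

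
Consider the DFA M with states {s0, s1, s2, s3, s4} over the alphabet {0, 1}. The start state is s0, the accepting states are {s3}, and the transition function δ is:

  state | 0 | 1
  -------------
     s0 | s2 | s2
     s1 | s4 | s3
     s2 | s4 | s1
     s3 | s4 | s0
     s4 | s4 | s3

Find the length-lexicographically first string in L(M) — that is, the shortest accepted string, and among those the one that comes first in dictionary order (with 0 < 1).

A breadth-first search from s0 reaches an accepting state first via the path s0 → s2 → s4 → s3 on input 001.
No string of length < 3 is accepted (BFS exhausts all shorter strings without reaching an accepting state), and 001 is the lexicographically least accepting string of length 3.

001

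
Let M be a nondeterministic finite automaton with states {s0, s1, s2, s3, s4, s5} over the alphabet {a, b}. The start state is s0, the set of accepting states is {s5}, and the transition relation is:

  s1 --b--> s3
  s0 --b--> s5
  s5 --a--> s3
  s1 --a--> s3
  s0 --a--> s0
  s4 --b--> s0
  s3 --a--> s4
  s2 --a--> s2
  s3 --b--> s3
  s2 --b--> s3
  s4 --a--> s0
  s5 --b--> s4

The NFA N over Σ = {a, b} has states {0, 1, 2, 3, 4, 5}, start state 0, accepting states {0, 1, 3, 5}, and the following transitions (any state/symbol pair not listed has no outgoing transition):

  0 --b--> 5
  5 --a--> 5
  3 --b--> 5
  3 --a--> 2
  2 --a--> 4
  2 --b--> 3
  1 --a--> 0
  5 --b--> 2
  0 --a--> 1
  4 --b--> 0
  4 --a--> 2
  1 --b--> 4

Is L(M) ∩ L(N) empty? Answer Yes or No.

The string b is accepted by both M and N.
Hence L(M) ∩ L(N) ≠ ∅.

No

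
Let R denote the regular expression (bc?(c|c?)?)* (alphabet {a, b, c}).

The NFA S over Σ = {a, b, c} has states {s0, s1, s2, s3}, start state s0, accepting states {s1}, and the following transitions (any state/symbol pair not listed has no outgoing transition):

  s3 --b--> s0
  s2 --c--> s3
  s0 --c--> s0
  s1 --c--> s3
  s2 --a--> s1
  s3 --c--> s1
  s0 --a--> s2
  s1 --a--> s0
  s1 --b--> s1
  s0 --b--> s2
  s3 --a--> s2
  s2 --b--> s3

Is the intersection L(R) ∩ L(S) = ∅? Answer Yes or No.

The string bbc is accepted by both R and S.
Hence L(R) ∩ L(S) ≠ ∅.

No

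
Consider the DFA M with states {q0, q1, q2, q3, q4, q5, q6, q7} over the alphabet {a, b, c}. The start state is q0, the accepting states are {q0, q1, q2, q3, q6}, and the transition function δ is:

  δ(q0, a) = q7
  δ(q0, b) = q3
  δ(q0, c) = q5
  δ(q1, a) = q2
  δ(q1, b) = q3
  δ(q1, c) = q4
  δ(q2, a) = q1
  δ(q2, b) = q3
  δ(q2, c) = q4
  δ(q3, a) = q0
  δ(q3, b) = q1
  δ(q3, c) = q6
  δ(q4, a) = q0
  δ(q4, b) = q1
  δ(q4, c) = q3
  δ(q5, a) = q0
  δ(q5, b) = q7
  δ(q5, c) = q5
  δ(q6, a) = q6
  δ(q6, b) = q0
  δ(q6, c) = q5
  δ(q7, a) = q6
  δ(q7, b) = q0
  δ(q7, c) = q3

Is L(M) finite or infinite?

State q0 is reachable from the start and can reach an accepting state, and it lies on the cycle q0 → q3 → q0.
Traversing that cycle any number of times yields accepted strings of unbounded length, so the language is infinite.

infinite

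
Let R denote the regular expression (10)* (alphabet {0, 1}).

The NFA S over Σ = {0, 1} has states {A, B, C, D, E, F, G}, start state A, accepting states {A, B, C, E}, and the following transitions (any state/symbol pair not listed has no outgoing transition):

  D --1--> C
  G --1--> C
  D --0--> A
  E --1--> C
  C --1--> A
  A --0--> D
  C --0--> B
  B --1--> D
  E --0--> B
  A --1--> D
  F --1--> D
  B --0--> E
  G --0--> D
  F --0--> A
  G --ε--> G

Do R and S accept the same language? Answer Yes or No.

The string 00 is accepted by S but rejected by R.
So L(R) ≠ L(S).

No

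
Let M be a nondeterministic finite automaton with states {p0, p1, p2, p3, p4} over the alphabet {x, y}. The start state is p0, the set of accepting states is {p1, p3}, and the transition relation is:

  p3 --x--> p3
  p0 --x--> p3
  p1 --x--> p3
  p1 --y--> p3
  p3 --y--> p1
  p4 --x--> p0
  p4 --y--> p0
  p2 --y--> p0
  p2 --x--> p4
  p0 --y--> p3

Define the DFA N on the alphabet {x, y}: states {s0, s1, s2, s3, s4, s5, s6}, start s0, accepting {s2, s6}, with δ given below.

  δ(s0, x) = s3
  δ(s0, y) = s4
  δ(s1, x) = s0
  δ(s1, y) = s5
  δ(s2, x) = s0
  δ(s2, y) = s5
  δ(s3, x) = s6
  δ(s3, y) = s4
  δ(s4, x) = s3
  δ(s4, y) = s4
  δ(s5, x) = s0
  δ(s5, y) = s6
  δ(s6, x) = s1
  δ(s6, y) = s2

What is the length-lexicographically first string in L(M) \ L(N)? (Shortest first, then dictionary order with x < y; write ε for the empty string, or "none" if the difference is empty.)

x

The string x is accepted by M but not by N.
No shorter string lies in the difference, and x is the lexicographically first length-1 string in L(M) \ L(N).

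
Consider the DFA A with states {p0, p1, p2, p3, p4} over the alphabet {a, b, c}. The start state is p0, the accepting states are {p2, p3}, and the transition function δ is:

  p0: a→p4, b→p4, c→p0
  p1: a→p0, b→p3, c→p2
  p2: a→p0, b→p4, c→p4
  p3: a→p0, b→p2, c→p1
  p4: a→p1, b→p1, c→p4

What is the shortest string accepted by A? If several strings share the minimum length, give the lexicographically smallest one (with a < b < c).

A breadth-first search from p0 reaches an accepting state first via the path p0 → p4 → p1 → p3 on input aab.
No string of length < 3 is accepted (BFS exhausts all shorter strings without reaching an accepting state), and aab is the lexicographically least accepting string of length 3.

aab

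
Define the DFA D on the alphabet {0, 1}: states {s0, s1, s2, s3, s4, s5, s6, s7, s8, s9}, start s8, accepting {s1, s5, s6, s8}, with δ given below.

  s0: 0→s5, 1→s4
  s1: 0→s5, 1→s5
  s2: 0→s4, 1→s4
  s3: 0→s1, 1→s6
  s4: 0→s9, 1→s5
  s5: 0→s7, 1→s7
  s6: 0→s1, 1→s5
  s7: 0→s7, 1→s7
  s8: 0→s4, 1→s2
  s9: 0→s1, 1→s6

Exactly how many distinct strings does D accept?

28

The useful subgraph on states {s1, s2, s4, s5, s6, s8, s9} is acyclic, so L(D) is finite; the longest accepting path visits 7 useful states, giving maximum string length 6.
Counting accepting paths from s8 by length: 1 of length 0, 1 of length 2, 4 of length 3, 8 of length 4, 10 of length 5, 4 of length 6. Total 28.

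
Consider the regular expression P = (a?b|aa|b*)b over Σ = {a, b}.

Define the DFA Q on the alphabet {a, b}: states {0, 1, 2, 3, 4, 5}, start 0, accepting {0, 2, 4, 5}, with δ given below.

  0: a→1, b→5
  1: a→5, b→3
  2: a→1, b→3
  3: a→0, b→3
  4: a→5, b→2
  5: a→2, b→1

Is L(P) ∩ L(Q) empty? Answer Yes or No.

No

The string b is accepted by both P and Q.
Hence L(P) ∩ L(Q) ≠ ∅.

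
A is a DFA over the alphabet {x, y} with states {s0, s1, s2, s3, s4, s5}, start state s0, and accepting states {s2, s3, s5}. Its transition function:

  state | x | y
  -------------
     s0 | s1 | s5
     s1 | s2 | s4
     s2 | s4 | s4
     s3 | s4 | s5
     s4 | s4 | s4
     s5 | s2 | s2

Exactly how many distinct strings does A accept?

The useful subgraph on states {s0, s1, s2, s5} is acyclic, so L(A) is finite; the longest accepting path visits 3 useful states, giving maximum string length 2.
Counting accepting paths from s0 by length: 1 of length 1, 3 of length 2. Total 4.

4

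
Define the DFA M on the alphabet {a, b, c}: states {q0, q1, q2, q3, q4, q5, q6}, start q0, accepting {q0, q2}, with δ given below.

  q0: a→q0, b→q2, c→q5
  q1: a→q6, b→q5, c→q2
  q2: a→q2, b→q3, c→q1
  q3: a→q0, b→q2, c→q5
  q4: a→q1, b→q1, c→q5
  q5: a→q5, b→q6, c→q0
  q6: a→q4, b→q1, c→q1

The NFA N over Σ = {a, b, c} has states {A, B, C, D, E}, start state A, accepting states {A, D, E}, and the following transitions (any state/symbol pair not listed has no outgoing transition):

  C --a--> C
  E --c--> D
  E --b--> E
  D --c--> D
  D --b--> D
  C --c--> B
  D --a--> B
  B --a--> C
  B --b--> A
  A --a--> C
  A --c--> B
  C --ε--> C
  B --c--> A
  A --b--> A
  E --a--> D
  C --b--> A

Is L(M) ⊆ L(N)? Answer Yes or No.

No

The string a is in L(M) but not in L(N).
So L(M) ⊄ L(N).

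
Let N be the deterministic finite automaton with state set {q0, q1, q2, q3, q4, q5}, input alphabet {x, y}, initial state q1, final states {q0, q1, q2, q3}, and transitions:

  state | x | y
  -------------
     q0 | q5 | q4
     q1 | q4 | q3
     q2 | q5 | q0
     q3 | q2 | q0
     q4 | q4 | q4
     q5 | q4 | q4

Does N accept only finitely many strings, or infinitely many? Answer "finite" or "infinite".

finite

The useful states (reachable from q1 and able to reach an accepting state) are {q0, q1, q2, q3}.
Restricted to these states the transition graph has no cycle, so every accepting path has bounded length and L is finite.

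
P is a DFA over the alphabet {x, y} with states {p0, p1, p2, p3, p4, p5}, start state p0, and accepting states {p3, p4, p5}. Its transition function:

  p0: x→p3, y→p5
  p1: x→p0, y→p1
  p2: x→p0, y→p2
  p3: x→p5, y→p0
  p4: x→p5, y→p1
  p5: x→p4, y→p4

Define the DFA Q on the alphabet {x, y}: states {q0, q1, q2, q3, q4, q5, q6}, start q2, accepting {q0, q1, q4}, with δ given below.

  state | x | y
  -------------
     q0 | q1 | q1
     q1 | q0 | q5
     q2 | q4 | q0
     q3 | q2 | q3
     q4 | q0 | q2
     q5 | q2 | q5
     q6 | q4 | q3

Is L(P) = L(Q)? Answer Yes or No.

Yes

Exploring the product automaton P × Q from the start pair (p0, q2), following both machines on each input symbol, reaches 5 state pairs: (p0, q2), (p3, q4), (p5, q0), (p4, q1), (p1, q5).
P accepts in {p3, p4, p5} and Q accepts in {q0, q1, q4}. In every reachable pair the two components are either both accepting — (p3, q4), (p5, q0), (p4, q1) — or both non-accepting, so no string is accepted by exactly one of the machines: L(P) \ L(Q) and L(Q) \ L(P) are both empty.
Hence every string is accepted by P iff it is accepted by Q, and the two languages coincide.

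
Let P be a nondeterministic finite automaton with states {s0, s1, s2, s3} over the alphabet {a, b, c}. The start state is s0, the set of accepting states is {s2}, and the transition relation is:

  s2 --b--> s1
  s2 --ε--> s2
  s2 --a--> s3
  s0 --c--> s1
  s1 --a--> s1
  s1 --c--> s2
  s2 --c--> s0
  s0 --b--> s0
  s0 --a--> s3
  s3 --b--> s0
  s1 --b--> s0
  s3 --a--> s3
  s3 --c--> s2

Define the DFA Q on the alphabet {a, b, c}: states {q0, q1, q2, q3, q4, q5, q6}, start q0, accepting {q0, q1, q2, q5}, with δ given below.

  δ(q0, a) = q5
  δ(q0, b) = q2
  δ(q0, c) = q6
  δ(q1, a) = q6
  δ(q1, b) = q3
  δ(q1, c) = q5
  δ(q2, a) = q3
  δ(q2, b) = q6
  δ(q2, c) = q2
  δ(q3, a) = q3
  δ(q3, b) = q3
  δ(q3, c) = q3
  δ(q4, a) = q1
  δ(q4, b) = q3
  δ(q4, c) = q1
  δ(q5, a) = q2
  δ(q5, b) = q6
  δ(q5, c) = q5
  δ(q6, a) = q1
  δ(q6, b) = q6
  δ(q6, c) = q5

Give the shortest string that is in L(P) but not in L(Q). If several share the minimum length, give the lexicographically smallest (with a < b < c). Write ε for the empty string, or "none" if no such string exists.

bac

The string bac is accepted by P but not by Q.
No shorter string lies in the difference, and bac is the lexicographically first length-3 string in L(P) \ L(Q).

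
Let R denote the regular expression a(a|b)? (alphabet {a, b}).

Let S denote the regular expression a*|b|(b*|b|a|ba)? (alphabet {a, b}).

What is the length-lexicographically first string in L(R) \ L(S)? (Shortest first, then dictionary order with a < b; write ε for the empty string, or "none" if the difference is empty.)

ab

The string ab is accepted by R but not by S.
No shorter string lies in the difference, and ab is the lexicographically first length-2 string in L(R) \ L(S).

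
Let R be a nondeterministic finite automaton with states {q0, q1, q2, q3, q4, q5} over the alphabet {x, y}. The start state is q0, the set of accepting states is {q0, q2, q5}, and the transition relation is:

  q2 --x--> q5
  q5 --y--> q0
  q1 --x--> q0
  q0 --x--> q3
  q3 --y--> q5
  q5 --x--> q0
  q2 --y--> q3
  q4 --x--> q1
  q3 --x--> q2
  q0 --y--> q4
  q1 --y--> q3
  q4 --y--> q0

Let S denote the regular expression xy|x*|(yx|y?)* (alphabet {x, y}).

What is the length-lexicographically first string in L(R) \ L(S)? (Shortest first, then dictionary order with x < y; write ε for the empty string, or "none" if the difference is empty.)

xyx

The string xyx is accepted by R but not by S.
No shorter string lies in the difference, and xyx is the lexicographically first length-3 string in L(R) \ L(S).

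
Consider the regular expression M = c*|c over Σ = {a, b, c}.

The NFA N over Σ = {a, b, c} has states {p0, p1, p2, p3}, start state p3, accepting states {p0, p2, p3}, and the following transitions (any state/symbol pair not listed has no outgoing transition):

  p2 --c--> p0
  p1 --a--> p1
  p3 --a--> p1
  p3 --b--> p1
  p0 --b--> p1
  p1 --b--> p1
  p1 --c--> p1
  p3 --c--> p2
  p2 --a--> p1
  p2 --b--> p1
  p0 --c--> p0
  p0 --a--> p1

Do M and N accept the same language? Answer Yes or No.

Converting the expression M to a DFA (subset construction, then merging equivalent states) gives the minimal DFA with states {m0, m1}, start state m0, accepting states {m0} and transitions m0: a→m1, b→m1, c→m0; m1: a→m1, b→m1, c→m1.
Exploring the product automaton M × N from the start pair (m0, p3), following both machines on each input symbol, reaches 4 state pairs: (m0, p3), (m1, p1), (m0, p2), (m0, p0).
M accepts in {m0} and N accepts in {p0, p2, p3}. In every reachable pair the two components are either both accepting — (m0, p3), (m0, p2), (m0, p0) — or both non-accepting, so no string is accepted by exactly one of the machines: L(M) \ L(N) and L(N) \ L(M) are both empty.
Hence every string is accepted by M iff it is accepted by N, and the two languages coincide.

Yes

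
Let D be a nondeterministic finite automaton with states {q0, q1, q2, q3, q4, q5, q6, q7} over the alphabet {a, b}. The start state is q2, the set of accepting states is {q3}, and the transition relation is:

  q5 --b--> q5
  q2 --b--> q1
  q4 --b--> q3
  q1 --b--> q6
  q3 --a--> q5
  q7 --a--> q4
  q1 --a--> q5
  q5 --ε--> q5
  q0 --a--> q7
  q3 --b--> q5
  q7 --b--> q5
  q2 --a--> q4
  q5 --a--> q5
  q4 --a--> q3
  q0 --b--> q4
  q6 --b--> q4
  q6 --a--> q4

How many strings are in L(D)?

The useful subgraph on states {q1, q2, q3, q4, q6} is acyclic, so L(D) is finite; the longest accepting path visits 5 useful states, giving maximum string length 4.
Counting accepting paths from q2 by length: 2 of length 2, 4 of length 4. Total 6.

6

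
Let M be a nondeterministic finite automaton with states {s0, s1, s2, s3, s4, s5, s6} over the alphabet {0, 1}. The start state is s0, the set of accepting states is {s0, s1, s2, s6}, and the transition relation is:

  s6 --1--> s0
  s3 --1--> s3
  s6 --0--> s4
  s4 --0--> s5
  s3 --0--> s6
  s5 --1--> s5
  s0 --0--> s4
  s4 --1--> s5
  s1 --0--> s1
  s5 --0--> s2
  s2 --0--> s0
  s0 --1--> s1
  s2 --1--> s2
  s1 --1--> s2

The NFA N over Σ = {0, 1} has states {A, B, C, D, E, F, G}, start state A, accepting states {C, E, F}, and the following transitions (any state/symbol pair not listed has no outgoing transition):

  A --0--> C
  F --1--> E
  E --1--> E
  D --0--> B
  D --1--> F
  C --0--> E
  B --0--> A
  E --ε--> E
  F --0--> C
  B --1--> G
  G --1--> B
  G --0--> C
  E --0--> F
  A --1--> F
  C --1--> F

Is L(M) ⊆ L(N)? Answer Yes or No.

The empty string ε is in L(M) but not in L(N).
So L(M) ⊄ L(N).

No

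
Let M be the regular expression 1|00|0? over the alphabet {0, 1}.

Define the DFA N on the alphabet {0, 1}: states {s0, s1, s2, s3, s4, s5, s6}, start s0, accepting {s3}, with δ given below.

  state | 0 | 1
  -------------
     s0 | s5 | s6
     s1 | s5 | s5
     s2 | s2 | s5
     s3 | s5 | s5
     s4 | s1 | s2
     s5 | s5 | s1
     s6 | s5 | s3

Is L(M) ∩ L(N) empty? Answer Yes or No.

Yes

Converting the expression M to a DFA (subset construction, then merging equivalent states) gives the minimal DFA with states {m0, m1, m2, m3}, start state m0, accepting states {m0, m1, m2} and transitions m0: 0→m1, 1→m2; m1: 0→m2, 1→m3; m2: 0→m3, 1→m3; m3: 0→m3, 1→m3.
Exploring the product automaton M × N from the start pair (m0, s0), following both machines on each input symbol, reaches 7 state pairs: (m0, s0), (m1, s5), (m2, s6), (m2, s5), (m3, s1), (m3, s5), (m3, s3).
M accepts in {m0, m1, m2} and N accepts in {s3}; no reachable pair has both components accepting, so no string drives both machines to acceptance simultaneously and L(M) ∩ L(N) = ∅.
So no string is accepted by both, and the intersection is empty.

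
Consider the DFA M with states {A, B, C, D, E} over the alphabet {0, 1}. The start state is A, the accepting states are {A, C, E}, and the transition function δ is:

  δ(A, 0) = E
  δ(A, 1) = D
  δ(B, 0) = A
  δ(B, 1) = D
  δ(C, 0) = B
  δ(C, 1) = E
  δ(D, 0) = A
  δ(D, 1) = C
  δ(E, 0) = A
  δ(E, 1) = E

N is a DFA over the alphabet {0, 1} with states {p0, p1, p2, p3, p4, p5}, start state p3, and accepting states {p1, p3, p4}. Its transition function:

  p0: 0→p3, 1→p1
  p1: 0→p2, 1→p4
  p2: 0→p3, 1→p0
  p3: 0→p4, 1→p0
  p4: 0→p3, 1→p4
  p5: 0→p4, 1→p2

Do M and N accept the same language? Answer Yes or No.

Exploring the product automaton M × N from the start pair (A, p3), following both machines on each input symbol, reaches 5 state pairs: (A, p3), (E, p4), (D, p0), (C, p1), (B, p2).
M accepts in {A, C, E} and N accepts in {p1, p3, p4}. In every reachable pair the two components are either both accepting — (A, p3), (E, p4), (C, p1) — or both non-accepting, so no string is accepted by exactly one of the machines: L(M) \ L(N) and L(N) \ L(M) are both empty.
Hence every string is accepted by M iff it is accepted by N, and the two languages coincide.

Yes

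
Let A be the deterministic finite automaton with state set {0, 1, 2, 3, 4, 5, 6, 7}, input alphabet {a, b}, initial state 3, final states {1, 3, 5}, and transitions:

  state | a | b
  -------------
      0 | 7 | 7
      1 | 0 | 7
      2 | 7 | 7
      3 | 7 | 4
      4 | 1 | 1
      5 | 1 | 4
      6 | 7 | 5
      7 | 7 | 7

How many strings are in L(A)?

3

The useful subgraph on states {1, 3, 4} is acyclic, so L(A) is finite; the longest accepting path visits 3 useful states, giving maximum string length 2.
Counting accepting paths from 3 by length: 1 of length 0, 2 of length 2. Total 3.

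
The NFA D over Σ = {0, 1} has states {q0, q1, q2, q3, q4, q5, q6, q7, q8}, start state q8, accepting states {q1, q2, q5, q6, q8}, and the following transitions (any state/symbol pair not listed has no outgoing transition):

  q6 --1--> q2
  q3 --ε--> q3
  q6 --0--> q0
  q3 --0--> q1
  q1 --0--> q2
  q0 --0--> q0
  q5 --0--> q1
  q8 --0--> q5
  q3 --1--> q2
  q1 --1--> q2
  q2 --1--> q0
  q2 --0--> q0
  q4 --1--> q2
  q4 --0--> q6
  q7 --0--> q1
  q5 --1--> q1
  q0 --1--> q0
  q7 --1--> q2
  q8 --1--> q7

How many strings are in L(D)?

The useful subgraph on states {q1, q2, q5, q7, q8} is acyclic, so L(D) is finite; the longest accepting path visits 4 useful states, giving maximum string length 3.
Counting accepting paths from q8 by length: 1 of length 0, 1 of length 1, 4 of length 2, 6 of length 3. Total 12.

12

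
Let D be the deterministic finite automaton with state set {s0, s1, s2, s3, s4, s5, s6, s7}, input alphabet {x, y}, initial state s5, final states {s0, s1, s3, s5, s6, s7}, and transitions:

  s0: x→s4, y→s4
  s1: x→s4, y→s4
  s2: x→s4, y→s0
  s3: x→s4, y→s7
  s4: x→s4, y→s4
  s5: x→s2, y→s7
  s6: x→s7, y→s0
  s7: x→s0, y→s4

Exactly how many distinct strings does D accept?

The useful subgraph on states {s0, s2, s5, s7} is acyclic, so L(D) is finite; the longest accepting path visits 3 useful states, giving maximum string length 2.
Counting accepting paths from s5 by length: 1 of length 0, 1 of length 1, 2 of length 2. Total 4.

4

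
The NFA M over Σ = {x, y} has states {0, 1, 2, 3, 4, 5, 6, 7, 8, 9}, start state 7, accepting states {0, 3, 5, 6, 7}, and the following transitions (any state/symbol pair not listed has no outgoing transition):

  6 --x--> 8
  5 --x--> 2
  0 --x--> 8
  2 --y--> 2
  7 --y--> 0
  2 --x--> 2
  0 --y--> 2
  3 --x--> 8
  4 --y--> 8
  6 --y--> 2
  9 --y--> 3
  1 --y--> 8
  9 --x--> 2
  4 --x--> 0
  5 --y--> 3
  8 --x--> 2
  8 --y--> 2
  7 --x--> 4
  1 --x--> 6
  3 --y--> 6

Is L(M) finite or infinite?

finite

The useful states (reachable from 7 and able to reach an accepting state) are {0, 4, 7}.
Restricted to these states the transition graph has no cycle, so every accepting path has bounded length and L is finite.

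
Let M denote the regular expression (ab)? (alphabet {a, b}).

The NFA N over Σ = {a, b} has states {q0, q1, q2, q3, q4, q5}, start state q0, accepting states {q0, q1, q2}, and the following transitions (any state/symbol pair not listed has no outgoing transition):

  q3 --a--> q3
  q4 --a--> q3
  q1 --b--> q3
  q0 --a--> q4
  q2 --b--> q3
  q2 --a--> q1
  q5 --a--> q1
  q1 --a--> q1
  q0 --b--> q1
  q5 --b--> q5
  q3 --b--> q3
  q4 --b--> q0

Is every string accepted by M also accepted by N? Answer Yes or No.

Converting the expression M to a DFA (subset construction, then merging equivalent states) gives the minimal DFA with states {m0, m1, m2, m3}, start state m0, accepting states {m0, m3} and transitions m0: a→m1, b→m2; m1: a→m2, b→m3; m2: a→m2, b→m2; m3: a→m2, b→m2.
Exploring the product automaton M × N from the start pair (m0, q0), following both machines on each input symbol, reaches 7 state pairs: (m0, q0), (m1, q4), (m2, q1), (m2, q3), (m3, q0), (m2, q4), (m2, q0).
M accepts in {m0, m3} and N accepts in {q0, q1, q2}. The reachable pairs whose M-component is accepting are (m0, q0), (m3, q0); in each of them the N-component is accepting too, so the product for L(M) \ L(N) (M-component accepting, N-component rejecting) has no reachable accepting pair and the difference is empty.
Hence every string in L(M) is also in L(N).

Yes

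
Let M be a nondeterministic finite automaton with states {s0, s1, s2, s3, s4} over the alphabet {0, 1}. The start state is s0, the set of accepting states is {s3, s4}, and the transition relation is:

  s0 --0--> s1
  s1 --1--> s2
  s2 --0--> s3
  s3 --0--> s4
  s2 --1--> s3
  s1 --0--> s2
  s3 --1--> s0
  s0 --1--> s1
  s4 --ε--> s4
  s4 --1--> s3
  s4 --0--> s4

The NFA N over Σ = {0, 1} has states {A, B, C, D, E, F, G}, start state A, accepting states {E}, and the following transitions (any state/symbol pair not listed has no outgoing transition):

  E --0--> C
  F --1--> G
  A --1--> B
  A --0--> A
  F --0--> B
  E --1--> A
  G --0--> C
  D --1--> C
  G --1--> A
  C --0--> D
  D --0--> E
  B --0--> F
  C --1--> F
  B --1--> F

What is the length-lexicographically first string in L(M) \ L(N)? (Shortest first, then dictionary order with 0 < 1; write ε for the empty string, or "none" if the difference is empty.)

000

The string 000 is accepted by M but not by N.
No shorter string lies in the difference, and 000 is the lexicographically first length-3 string in L(M) \ L(N).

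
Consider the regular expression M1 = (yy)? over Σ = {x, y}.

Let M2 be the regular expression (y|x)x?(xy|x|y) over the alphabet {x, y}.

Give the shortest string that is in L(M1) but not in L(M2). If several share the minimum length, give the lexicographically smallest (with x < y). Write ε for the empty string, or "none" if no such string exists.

The empty string ε is accepted by M1 but not by M2.
Since ε is the unique shortest string, it is the required witness.

ε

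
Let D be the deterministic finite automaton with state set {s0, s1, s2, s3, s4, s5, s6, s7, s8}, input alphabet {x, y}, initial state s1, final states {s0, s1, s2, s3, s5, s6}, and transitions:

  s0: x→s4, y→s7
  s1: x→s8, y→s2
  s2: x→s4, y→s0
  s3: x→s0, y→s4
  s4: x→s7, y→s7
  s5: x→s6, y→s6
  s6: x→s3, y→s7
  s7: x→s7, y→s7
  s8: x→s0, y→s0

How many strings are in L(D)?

5

The useful subgraph on states {s0, s1, s2, s8} is acyclic, so L(D) is finite; the longest accepting path visits 3 useful states, giving maximum string length 2.
Counting accepting paths from s1 by length: 1 of length 0, 1 of length 1, 3 of length 2. Total 5.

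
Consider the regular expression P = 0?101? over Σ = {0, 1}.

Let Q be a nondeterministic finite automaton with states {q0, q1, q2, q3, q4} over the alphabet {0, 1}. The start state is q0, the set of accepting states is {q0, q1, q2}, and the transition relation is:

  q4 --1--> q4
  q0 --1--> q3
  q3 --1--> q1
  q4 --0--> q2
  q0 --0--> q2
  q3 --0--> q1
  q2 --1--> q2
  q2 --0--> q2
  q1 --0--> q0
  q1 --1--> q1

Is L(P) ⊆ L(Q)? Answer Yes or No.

Yes

Converting the expression P to a DFA (subset construction, then merging equivalent states) gives the minimal DFA with states {p0, p1, p2, p3, p4, p5}, start state p0, accepting states {p4, p5} and transitions p0: 0→p1, 1→p2; p1: 0→p3, 1→p2; p2: 0→p4, 1→p3; p3: 0→p3, 1→p3; p4: 0→p3, 1→p5; p5: 0→p3, 1→p3.
Exploring the product automaton P × Q from the start pair (p0, q0), following both machines on each input symbol, reaches 12 state pairs: (p0, q0), (p1, q2), (p2, q3), (p3, q2), (p2, q2), (p4, q1), (p3, q1), (p4, q2), (p3, q0), (p5, q1), (p5, q2), (p3, q3).
P accepts in {p4, p5} and Q accepts in {q0, q1, q2}. The reachable pairs whose P-component is accepting are (p4, q1), (p4, q2), (p5, q1), (p5, q2); in each of them the Q-component is accepting too, so the product for L(P) \ L(Q) (P-component accepting, Q-component rejecting) has no reachable accepting pair and the difference is empty.
Hence every string in L(P) is also in L(Q).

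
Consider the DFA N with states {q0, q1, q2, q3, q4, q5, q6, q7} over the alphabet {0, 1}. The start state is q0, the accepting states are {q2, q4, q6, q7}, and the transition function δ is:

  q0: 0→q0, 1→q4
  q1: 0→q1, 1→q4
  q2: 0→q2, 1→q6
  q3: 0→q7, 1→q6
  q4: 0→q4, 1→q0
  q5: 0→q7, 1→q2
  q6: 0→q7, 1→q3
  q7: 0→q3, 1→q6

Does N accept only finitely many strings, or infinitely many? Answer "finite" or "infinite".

infinite

State q0 is reachable from the start and can reach an accepting state, and it lies on the cycle q0 → q0.
Traversing that cycle any number of times yields accepted strings of unbounded length, so the language is infinite.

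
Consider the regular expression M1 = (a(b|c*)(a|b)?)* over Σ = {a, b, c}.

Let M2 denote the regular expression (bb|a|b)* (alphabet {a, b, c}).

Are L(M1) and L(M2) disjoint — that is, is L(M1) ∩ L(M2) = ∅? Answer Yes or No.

The empty string ε is accepted by both M1 and M2.
Hence L(M1) ∩ L(M2) ≠ ∅.

No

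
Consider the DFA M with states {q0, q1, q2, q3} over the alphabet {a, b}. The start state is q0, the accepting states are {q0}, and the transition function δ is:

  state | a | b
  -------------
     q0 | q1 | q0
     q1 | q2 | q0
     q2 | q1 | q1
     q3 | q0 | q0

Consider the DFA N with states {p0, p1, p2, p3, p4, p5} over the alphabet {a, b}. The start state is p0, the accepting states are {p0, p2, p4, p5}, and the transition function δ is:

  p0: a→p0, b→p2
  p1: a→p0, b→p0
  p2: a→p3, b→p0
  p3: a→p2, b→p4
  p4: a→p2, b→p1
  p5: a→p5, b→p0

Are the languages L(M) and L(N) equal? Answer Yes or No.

No

The string babb is accepted by M but rejected by N.
So L(M) ≠ L(N).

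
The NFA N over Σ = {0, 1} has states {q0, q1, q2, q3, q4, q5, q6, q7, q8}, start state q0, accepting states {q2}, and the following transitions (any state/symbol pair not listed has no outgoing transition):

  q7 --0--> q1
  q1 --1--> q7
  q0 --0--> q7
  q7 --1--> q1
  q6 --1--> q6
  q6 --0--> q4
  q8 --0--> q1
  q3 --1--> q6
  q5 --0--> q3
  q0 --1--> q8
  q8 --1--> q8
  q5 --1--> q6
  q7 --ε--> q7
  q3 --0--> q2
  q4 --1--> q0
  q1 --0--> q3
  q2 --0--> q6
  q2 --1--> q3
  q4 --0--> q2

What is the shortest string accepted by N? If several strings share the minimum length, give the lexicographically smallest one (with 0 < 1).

0000

A breadth-first search from q0 reaches an accepting state first via the path q0 → q7 → q1 → q3 → q2 on input 0000.
No string of length < 4 is accepted (BFS exhausts all shorter strings without reaching an accepting state), and 0000 is the lexicographically least accepting string of length 4.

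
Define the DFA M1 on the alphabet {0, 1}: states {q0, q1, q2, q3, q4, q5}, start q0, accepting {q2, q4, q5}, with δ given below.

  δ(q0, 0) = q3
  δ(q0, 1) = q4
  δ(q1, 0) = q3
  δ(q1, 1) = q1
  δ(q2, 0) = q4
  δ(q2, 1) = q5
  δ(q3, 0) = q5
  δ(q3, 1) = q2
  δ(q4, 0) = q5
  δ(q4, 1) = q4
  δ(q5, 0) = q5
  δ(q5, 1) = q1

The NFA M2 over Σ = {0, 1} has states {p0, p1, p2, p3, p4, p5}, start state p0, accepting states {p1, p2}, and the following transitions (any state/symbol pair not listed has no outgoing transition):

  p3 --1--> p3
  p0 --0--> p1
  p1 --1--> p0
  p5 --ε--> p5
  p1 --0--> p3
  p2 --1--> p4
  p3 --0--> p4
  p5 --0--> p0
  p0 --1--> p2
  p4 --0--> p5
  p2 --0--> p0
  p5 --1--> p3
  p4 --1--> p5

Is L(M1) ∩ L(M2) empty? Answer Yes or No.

The string 1 is accepted by both M1 and M2.
Hence L(M1) ∩ L(M2) ≠ ∅.

No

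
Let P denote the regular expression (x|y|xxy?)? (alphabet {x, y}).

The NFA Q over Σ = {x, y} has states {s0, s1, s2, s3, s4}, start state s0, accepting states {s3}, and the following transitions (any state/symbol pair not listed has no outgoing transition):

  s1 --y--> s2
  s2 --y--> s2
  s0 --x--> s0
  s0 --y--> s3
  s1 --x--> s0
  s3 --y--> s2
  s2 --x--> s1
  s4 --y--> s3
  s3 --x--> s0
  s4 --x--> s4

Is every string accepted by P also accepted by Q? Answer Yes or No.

No

The empty string ε is in L(P) but not in L(Q).
So L(P) ⊄ L(Q).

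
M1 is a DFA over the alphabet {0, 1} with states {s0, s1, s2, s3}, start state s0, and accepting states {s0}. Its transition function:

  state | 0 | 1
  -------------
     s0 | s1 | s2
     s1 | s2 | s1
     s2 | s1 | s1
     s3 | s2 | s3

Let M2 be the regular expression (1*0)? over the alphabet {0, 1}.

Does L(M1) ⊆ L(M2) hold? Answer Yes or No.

Yes

Converting the expression M2 to a DFA (subset construction, then merging equivalent states) gives the minimal DFA with states {r0, r1, r2, r3}, start state r0, accepting states {r0, r1} and transitions r0: 0→r1, 1→r2; r1: 0→r3, 1→r3; r2: 0→r1, 1→r2; r3: 0→r3, 1→r3.
Exploring the product automaton M1 × M2 from the start pair (s0, r0), following both machines on each input symbol, reaches 7 state pairs: (s0, r0), (s1, r1), (s2, r2), (s2, r3), (s1, r3), (s1, r2), (s2, r1).
M1 accepts in {s0} and M2 accepts in {r0, r1}. The reachable pairs whose M1-component is accepting are (s0, r0); in each of them the M2-component is accepting too, so the product for L(M1) \ L(M2) (M1-component accepting, M2-component rejecting) has no reachable accepting pair and the difference is empty.
Hence every string in L(M1) is also in L(M2).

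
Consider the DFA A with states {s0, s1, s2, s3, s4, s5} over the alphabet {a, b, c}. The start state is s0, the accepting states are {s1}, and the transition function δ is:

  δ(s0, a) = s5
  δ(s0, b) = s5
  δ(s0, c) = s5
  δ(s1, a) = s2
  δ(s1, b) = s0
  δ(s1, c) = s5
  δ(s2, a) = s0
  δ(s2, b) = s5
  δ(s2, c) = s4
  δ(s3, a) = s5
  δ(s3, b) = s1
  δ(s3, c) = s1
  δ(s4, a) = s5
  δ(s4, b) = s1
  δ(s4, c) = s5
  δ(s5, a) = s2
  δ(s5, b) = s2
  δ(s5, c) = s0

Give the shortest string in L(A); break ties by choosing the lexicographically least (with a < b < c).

aacb

A breadth-first search from s0 reaches an accepting state first via the path s0 → s5 → s2 → s4 → s1 on input aacb.
No string of length < 4 is accepted (BFS exhausts all shorter strings without reaching an accepting state), and aacb is the lexicographically least accepting string of length 4.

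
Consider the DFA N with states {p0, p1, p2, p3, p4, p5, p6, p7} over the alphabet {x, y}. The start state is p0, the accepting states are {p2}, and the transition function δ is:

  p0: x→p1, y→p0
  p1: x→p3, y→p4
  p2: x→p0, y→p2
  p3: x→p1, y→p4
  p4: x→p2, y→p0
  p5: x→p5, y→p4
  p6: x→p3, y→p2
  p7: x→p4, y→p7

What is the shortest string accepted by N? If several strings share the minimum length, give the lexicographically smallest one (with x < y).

xyx

A breadth-first search from p0 reaches an accepting state first via the path p0 → p1 → p4 → p2 on input xyx.
No string of length < 3 is accepted (BFS exhausts all shorter strings without reaching an accepting state), and xyx is the lexicographically least accepting string of length 3.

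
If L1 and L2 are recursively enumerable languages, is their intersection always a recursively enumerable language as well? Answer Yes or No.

Run the recogniser for L₁; if it accepts, run the recogniser for L₂ and accept if that accepts too. If either runs forever the input is never accepted, which is all a recogniser needs.
So the recursively enumerable languages are closed under intersection.

Yes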